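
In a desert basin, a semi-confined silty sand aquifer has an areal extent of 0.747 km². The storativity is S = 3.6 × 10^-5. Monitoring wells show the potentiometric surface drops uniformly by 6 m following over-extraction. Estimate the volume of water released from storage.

A = 0.747 km² = 7.47 × 10^5 m²
ΔV = S × A × Δh = 3.6 × 10^-5 × 7.47 × 10^5 m² × 6 m = 161.4 m³

ΔV ≈ 161 m³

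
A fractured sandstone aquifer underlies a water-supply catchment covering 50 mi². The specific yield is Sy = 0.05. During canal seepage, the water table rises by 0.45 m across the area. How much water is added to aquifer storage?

A = 50 mi² = 1.295 × 10^8 m²
ΔV = Sy × A × Δh = 0.05 × 1.295 × 10^8 m² × 0.45 m = 2.914 × 10^6 m³

ΔV ≈ 2.91 × 10^6 m³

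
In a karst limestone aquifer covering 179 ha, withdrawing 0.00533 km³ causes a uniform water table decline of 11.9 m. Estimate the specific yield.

A = 179 ha = 1.79 × 10^6 m²
ΔV = 0.00533 km³ = 5.33 × 10^6 m³
Sy = ΔV / (A × Δh) = 5.33 × 10^6 m³ / (1.79 × 10^6 m² × 11.9 m) = 0.2502

Sy ≈ 0.25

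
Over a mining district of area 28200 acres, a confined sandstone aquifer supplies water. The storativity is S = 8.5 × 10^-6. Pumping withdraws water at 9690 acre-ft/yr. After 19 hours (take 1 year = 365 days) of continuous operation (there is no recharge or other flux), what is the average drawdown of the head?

A = 28200 acres = 1.141 × 10^8 m²
Q = 9690 acre-ft/yr = 32750 m³/d
t = 19 hours = 0.7917 d
ΔV = Q × t = 32750 m³/d × 0.7917 d = 25920 m³
Δh = ΔV / (S × A) = 25920 / (8.5 × 10^-6 × 1.141 × 10^8) = 26.73 m

Δh ≈ 26.7 m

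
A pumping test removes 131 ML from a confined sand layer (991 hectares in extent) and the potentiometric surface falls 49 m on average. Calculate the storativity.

A = 991 hectares = 9.91 × 10^6 m²
ΔV = 131 ML = 1.31 × 10^5 m³
S = ΔV / (A × Δh) = 1.31 × 10^5 m³ / (9.91 × 10^6 m² × 49 m) = 2.698 × 10^-4

S ≈ 2.7 × 10^-4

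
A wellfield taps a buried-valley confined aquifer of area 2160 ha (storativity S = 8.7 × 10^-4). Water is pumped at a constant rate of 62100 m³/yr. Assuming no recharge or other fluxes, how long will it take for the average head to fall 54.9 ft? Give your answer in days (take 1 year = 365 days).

t ≈ 1850 days

A = 2160 ha = 2.16 × 10^7 m²
Δh = 54.9 ft = 16.73 m
ΔV = S × A × Δh = 8.7 × 10^-4 × 2.16 × 10^7 × 16.73 = 3.145 × 10^5 m³
Q = 62100 m³/yr = 170.1 m³/d
t = ΔV / Q = 3.145 × 10^5 m³ / 170.1 m³/d = 1848 d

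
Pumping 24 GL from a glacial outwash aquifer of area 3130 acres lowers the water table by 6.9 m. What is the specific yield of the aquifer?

A = 3130 acres = 1.267 × 10^7 m²
ΔV = 24 GL = 2.4 × 10^7 m³
Sy = ΔV / (A × Δh) = 2.4 × 10^7 m³ / (1.267 × 10^7 m² × 6.9 m) = 0.2746

Sy ≈ 0.27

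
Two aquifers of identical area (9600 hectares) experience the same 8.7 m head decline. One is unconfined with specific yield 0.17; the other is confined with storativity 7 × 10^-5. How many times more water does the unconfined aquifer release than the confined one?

A = 9600 hectares = 9.6 × 10^7 m²
Unconfined: ΔV_u = Sy × A × Δh = 0.17 × 9.6 × 10^7 × 8.7 = 1.42 × 10^8 m³
Confined: ΔV_c = S × A × Δh = 7 × 10^-5 × 9.6 × 10^7 × 8.7 = 58460 m³
Ratio = ΔV_u / ΔV_c = Sy / S = 0.17 / 7 × 10^-5 = 2429

ΔV_u / ΔV_c ≈ 2430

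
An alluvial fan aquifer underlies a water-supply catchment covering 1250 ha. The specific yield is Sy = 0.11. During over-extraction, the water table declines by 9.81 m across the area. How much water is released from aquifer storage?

A = 1250 ha = 1.25 × 10^7 m²
ΔV = Sy × A × Δh = 0.11 × 1.25 × 10^7 m² × 9.81 m = 1.349 × 10^7 m³

ΔV ≈ 1.35 × 10^7 m³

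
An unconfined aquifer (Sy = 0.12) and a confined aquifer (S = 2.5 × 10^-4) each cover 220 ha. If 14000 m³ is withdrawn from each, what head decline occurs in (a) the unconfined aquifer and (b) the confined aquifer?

A = 220 ha = 2.2 × 10^6 m²
Unconfined: Δh_u = ΔV/(Sy·A) = 14000/(0.12 × 2.2 × 10^6) = 0.05303 m
Confined: Δh_c = ΔV/(S·A) = 14000/(2.5 × 10^-4 × 2.2 × 10^6) = 25.45 m

Δh_u ≈ 0.053 m; Δh_c ≈ 25.5 m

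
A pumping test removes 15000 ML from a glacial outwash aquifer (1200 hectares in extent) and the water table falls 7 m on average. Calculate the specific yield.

Sy ≈ 0.18

A = 1200 hectares = 1.2 × 10^7 m²
ΔV = 15000 ML = 1.5 × 10^7 m³
Sy = ΔV / (A × Δh) = 1.5 × 10^7 m³ / (1.2 × 10^7 m² × 7 m) = 0.1786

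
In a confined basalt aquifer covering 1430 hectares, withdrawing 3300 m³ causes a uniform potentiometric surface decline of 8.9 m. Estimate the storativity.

A = 1430 hectares = 1.43 × 10^7 m²
S = ΔV / (A × Δh) = 3300 m³ / (1.43 × 10^7 m² × 8.9 m) = 2.593 × 10^-5

S ≈ 2.6 × 10^-5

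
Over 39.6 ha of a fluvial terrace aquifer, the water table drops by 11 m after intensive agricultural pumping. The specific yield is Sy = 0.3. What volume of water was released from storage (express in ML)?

ΔV ≈ 1310 ML

A = 39.6 ha = 3.96 × 10^5 m²
ΔV = Sy × A × Δh = 0.3 × 3.96 × 10^5 m² × 11 m = 1.307 × 10^6 m³
ΔV = 1.307 × 10^6 m³ = 1307 ML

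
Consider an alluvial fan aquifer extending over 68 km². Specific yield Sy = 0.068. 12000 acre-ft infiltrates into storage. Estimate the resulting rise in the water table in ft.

A = 68 km² = 6.8 × 10^7 m²
ΔV = 12000 acre-ft = 1.48 × 10^7 m³
Δh = ΔV / (Sy × A) = 1.48 × 10^7 m³ / (0.068 × 6.8 × 10^7 m²) = 3.201 m
Δh = 3.201 m = 10.5 ft

Δh ≈ 10.5 ft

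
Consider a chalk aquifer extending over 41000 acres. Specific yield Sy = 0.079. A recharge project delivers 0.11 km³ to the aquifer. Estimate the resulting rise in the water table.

Δh ≈ 8.39 m

A = 41000 acres = 1.659 × 10^8 m²
ΔV = 0.11 km³ = 1.1 × 10^8 m³
Δh = ΔV / (Sy × A) = 1.1 × 10^8 m³ / (0.079 × 1.659 × 10^8 m²) = 8.392 m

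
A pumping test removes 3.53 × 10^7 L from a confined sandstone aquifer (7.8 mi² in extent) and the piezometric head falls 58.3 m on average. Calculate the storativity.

S ≈ 3 × 10^-5

A = 7.8 mi² = 2.02 × 10^7 m²
ΔV = 3.53 × 10^7 L = 35300 m³
S = ΔV / (A × Δh) = 35300 m³ / (2.02 × 10^7 m² × 58.3 m) = 2.997 × 10^-5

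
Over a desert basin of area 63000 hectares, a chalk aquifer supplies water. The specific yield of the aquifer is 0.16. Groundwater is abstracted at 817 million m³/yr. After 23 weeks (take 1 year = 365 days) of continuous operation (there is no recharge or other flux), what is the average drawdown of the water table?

Δh ≈ 3.58 m

A = 63000 hectares = 6.3 × 10^8 m²
Q = 817 million m³/yr = 2.238 × 10^6 m³/d
t = 23 weeks = 161 d
ΔV = Q × t = 2.238 × 10^6 m³/d × 161 d = 3.604 × 10^8 m³
Δh = ΔV / (Sy × A) = 3.604 × 10^8 / (0.16 × 6.3 × 10^8) = 3.575 m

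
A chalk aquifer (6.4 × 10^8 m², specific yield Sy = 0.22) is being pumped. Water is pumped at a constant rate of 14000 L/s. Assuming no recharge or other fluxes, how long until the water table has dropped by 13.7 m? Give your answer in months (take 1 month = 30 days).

ΔV = Sy × A × Δh = 0.22 × 6.4 × 10^8 × 13.7 = 1.929 × 10^9 m³
Q = 14000 L/s = 1.21 × 10^6 m³/d
t = ΔV / Q = 1.929 × 10^9 m³ / 1.21 × 10^6 m³/d = 1595 d
t = 1595 d ≈ 53.16 months

t ≈ 53.2 months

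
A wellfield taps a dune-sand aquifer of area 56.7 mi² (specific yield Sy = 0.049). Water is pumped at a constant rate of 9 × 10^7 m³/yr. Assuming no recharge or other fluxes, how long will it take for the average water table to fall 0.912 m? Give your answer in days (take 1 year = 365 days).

A = 56.7 mi² = 1.469 × 10^8 m²
ΔV = Sy × A × Δh = 0.049 × 1.469 × 10^8 × 0.912 = 6.563 × 10^6 m³
Q = 9 × 10^7 m³/yr = 2.466 × 10^5 m³/d
t = ΔV / Q = 6.563 × 10^6 m³ / 2.466 × 10^5 m³/d = 26.61 d

t ≈ 26.6 days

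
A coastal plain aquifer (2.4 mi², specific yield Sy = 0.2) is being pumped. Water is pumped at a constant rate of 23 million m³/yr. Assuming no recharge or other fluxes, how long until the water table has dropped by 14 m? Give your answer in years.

A = 2.4 mi² = 6.216 × 10^6 m²
ΔV = Sy × A × Δh = 0.2 × 6.216 × 10^6 × 14 = 1.74 × 10^7 m³
Q = 23 million m³/yr = 63010 m³/d
t = ΔV / Q = 1.74 × 10^7 m³ / 63010 m³/d = 276.2 d
t = 276.2 d ≈ 0.7567 years

t ≈ 0.757 years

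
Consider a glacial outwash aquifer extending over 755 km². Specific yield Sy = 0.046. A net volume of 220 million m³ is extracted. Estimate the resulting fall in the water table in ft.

A = 755 km² = 7.55 × 10^8 m²
ΔV = 220 million m³ = 2.2 × 10^8 m³
Δh = ΔV / (Sy × A) = 2.2 × 10^8 m³ / (0.046 × 7.55 × 10^8 m²) = 6.335 m
Δh = 6.335 m = 20.78 ft

Δh ≈ 20.8 ft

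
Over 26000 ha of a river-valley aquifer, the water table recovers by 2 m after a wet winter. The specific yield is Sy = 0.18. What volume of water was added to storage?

A = 26000 ha = 2.6 × 10^8 m²
ΔV = Sy × A × Δh = 0.18 × 2.6 × 10^8 m² × 2 m = 9.36 × 10^7 m³

ΔV ≈ 9.36 × 10^7 m³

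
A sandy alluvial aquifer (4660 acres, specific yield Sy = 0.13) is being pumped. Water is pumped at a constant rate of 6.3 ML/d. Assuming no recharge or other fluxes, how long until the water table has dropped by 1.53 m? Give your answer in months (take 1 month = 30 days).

A = 4660 acres = 1.886 × 10^7 m²
ΔV = Sy × A × Δh = 0.13 × 1.886 × 10^7 × 1.53 = 3.751 × 10^6 m³
Q = 6.3 ML/d = 6300 m³/d
t = ΔV / Q = 3.751 × 10^6 m³ / 6300 m³/d = 595.4 d
t = 595.4 d ≈ 19.85 months

t ≈ 19.8 months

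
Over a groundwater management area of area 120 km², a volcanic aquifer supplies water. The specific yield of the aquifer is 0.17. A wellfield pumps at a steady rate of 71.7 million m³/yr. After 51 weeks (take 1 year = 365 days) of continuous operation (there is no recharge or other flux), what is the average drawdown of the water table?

Δh ≈ 3.44 m

A = 120 km² = 1.2 × 10^8 m²
Q = 71.7 million m³/yr = 1.964 × 10^5 m³/d
t = 51 weeks = 357 d
ΔV = Q × t = 1.964 × 10^5 m³/d × 357 d = 7.013 × 10^7 m³
Δh = ΔV / (Sy × A) = 7.013 × 10^7 / (0.17 × 1.2 × 10^8) = 3.438 m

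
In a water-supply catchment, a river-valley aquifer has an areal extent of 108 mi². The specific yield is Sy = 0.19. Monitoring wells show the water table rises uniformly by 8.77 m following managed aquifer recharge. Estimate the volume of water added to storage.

ΔV ≈ 4.66 × 10^8 m³

A = 108 mi² = 2.797 × 10^8 m²
ΔV = Sy × A × Δh = 0.19 × 2.797 × 10^8 m² × 8.77 m = 4.661 × 10^8 m³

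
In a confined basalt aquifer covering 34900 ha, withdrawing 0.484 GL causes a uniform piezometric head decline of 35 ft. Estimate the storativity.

A = 34900 ha = 3.49 × 10^8 m²
Δh = 35 ft = 10.67 m
ΔV = 0.484 GL = 4.84 × 10^5 m³
S = ΔV / (A × Δh) = 4.84 × 10^5 m³ / (3.49 × 10^8 m² × 10.67 m) = 1.3 × 10^-4

S ≈ 1.3 × 10^-4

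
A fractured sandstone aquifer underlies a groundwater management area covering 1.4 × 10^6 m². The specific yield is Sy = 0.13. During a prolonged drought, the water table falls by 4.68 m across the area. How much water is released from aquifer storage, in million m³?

ΔV = Sy × A × Δh = 0.13 × 1.4 × 10^6 m² × 4.68 m = 8.518 × 10^5 m³
ΔV = 8.518 × 10^5 m³ = 0.8518 million m³

ΔV ≈ 0.852 million m³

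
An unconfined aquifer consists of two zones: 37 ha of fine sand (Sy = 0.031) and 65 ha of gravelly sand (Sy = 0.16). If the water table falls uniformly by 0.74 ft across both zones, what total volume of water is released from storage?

A₁ = 37 ha = 3.7 × 10^5 m²; A₂ = 65 ha = 6.5 × 10^5 m²
Δh = 0.74 ft = 0.2256 m
ΔV₁ = 0.031 × 3.7 × 10^5 × 0.2256 = 2587 m³
ΔV₂ = 0.16 × 6.5 × 10^5 × 0.2256 = 23460 m³
ΔV = ΔV₁ + ΔV₂ = 26040 m³

ΔV ≈ 26000 m³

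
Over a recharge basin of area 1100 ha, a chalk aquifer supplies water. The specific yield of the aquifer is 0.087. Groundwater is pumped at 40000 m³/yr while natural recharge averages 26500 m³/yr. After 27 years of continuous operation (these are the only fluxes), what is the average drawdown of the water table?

A = 1100 ha = 1.1 × 10^7 m²
Net abstraction = 40000 − 26500 = 13500 m³/yr
Q_net = 13500 m³/yr = 36.99 m³/d
t = 27 years = 9855 d
ΔV = Q × t = 36.99 m³/d × 9855 d = 3.645 × 10^5 m³
Δh = ΔV / (Sy × A) = 3.645 × 10^5 / (0.087 × 1.1 × 10^7) = 0.3809 m

Δh ≈ 0.381 m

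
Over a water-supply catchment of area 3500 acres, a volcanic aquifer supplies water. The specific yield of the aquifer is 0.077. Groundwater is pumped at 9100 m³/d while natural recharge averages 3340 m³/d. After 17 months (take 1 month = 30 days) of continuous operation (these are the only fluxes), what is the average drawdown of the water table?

Δh ≈ 2.69 m

A = 3500 acres = 1.416 × 10^7 m²
Net abstraction = 9100 − 3340 = 5760 m³/d
t = 17 months = 510 d
ΔV = Q × t = 5760 m³/d × 510 d = 2.938 × 10^6 m³
Δh = ΔV / (Sy × A) = 2.938 × 10^6 / (0.077 × 1.416 × 10^7) = 2.693 m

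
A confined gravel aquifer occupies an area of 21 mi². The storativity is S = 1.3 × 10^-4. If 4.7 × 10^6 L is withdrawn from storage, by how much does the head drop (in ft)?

Δh ≈ 2.18 ft

A = 21 mi² = 5.439 × 10^7 m²
ΔV = 4.7 × 10^6 L = 4700 m³
Δh = ΔV / (S × A) = 4700 m³ / (1.3 × 10^-4 × 5.439 × 10^7 m²) = 0.6647 m
Δh = 0.6647 m = 2.181 ft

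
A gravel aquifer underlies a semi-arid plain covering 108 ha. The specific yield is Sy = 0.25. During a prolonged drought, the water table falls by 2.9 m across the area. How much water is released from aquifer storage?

ΔV ≈ 7.83 × 10^5 m³

A = 108 ha = 1.08 × 10^6 m²
ΔV = Sy × A × Δh = 0.25 × 1.08 × 10^6 m² × 2.9 m = 7.83 × 10^5 m³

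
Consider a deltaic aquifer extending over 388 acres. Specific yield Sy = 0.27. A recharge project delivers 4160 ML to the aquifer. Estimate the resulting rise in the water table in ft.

Δh ≈ 32.2 ft

A = 388 acres = 1.57 × 10^6 m²
ΔV = 4160 ML = 4.16 × 10^6 m³
Δh = ΔV / (Sy × A) = 4.16 × 10^6 m³ / (0.27 × 1.57 × 10^6 m²) = 9.813 m
Δh = 9.813 m = 32.19 ft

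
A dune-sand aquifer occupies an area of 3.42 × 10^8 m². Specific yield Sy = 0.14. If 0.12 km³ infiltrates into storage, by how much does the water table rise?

Δh ≈ 2.51 m

ΔV = 0.12 km³ = 1.2 × 10^8 m³
Δh = ΔV / (Sy × A) = 1.2 × 10^8 m³ / (0.14 × 3.42 × 10^8 m²) = 2.506 m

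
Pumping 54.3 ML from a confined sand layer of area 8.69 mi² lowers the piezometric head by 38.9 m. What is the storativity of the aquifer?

A = 8.69 mi² = 2.251 × 10^7 m²
ΔV = 54.3 ML = 54300 m³
S = ΔV / (A × Δh) = 54300 m³ / (2.251 × 10^7 m² × 38.9 m) = 6.202 × 10^-5

S ≈ 6.2 × 10^-5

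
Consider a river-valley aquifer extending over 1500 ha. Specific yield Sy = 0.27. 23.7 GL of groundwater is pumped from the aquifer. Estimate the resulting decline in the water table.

A = 1500 ha = 1.5 × 10^7 m²
ΔV = 23.7 GL = 2.37 × 10^7 m³
Δh = ΔV / (Sy × A) = 2.37 × 10^7 m³ / (0.27 × 1.5 × 10^7 m²) = 5.852 m

Δh ≈ 5.85 m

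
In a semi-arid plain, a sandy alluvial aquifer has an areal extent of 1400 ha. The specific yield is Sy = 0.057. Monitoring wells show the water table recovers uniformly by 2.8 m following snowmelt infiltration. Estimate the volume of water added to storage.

A = 1400 ha = 1.4 × 10^7 m²
ΔV = Sy × A × Δh = 0.057 × 1.4 × 10^7 m² × 2.8 m = 2.234 × 10^6 m³

ΔV ≈ 2.23 × 10^6 m³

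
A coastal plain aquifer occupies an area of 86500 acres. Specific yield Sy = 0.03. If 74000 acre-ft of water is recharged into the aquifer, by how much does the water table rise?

Δh ≈ 8.69 m

A = 86500 acres = 3.501 × 10^8 m²
ΔV = 74000 acre-ft = 9.128 × 10^7 m³
Δh = ΔV / (Sy × A) = 9.128 × 10^7 m³ / (0.03 × 3.501 × 10^8 m²) = 8.692 m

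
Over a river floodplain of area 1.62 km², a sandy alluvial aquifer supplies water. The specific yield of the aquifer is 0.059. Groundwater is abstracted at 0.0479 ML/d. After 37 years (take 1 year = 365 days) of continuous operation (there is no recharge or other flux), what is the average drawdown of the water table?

A = 1.62 km² = 1.62 × 10^6 m²
Q = 0.0479 ML/d = 47.9 m³/d
t = 37 years = 13500 d
ΔV = Q × t = 47.9 m³/d × 13500 d = 6.469 × 10^5 m³
Δh = ΔV / (Sy × A) = 6.469 × 10^5 / (0.059 × 1.62 × 10^6) = 6.768 m

Δh ≈ 6.77 m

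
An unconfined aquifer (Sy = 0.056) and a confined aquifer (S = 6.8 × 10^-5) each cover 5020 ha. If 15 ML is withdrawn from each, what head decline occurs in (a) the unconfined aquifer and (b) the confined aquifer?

A = 5020 ha = 5.02 × 10^7 m²
ΔV = 15 ML = 15000 m³
Unconfined: Δh_u = ΔV/(Sy·A) = 15000/(0.056 × 5.02 × 10^7) = 0.005336 m
Confined: Δh_c = ΔV/(S·A) = 15000/(6.8 × 10^-5 × 5.02 × 10^7) = 4.394 m

Δh_u ≈ 0.00534 m; Δh_c ≈ 4.39 m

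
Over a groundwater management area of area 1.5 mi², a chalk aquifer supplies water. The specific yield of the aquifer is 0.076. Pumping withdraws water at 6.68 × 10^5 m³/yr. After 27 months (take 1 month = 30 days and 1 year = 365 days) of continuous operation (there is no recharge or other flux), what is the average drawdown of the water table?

A = 1.5 mi² = 3.885 × 10^6 m²
Q = 6.68 × 10^5 m³/yr = 1830 m³/d
t = 27 months = 810 d
ΔV = Q × t = 1830 m³/d × 810 d = 1.482 × 10^6 m³
Δh = ΔV / (Sy × A) = 1.482 × 10^6 / (0.076 × 3.885 × 10^6) = 5.021 m

Δh ≈ 5.02 m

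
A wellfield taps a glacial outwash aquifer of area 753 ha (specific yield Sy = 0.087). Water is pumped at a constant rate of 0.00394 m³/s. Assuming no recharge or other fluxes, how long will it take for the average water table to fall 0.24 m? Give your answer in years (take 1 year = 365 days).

t ≈ 1.27 years

A = 753 ha = 7.53 × 10^6 m²
ΔV = Sy × A × Δh = 0.087 × 7.53 × 10^6 × 0.24 = 1.572 × 10^5 m³
Q = 0.00394 m³/s = 340.4 m³/d
t = ΔV / Q = 1.572 × 10^5 m³ / 340.4 m³/d = 461.9 d
t = 461.9 d ≈ 1.265 years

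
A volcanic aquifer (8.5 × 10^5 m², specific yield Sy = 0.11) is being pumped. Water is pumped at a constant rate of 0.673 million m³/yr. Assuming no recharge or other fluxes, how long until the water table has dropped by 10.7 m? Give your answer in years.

ΔV = Sy × A × Δh = 0.11 × 8.5 × 10^5 × 10.7 = 1 × 10^6 m³
Q = 0.673 million m³/yr = 1844 m³/d
t = ΔV / Q = 1 × 10^6 m³ / 1844 m³/d = 542.6 d
t = 542.6 d ≈ 1.487 years

t ≈ 1.49 years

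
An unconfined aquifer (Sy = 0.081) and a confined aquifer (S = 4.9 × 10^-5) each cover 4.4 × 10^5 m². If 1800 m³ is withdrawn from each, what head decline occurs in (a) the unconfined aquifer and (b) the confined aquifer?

Δh_u ≈ 0.0505 m; Δh_c ≈ 83.5 m

Unconfined: Δh_u = ΔV/(Sy·A) = 1800/(0.081 × 4.4 × 10^5) = 0.05051 m
Confined: Δh_c = ΔV/(S·A) = 1800/(4.9 × 10^-5 × 4.4 × 10^5) = 83.49 m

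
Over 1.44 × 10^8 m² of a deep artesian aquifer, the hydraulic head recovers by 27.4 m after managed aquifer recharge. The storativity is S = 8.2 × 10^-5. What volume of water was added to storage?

ΔV ≈ 3.24 × 10^5 m³

ΔV = S × A × Δh = 8.2 × 10^-5 × 1.44 × 10^8 m² × 27.4 m = 3.235 × 10^5 m³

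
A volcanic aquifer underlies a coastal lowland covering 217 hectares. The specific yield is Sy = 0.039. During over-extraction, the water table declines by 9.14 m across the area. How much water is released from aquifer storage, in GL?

A = 217 hectares = 2.17 × 10^6 m²
ΔV = Sy × A × Δh = 0.039 × 2.17 × 10^6 m² × 9.14 m = 7.735 × 10^5 m³
ΔV = 7.735 × 10^5 m³ = 0.7735 GL

ΔV ≈ 0.774 GL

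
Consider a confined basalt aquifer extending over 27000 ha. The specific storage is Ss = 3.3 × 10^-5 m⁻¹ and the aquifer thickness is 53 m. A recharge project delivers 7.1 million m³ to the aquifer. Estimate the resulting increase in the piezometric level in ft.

S = Ss × b = 3.3 × 10^-5 m⁻¹ × 53 m = 1.749 × 10^-3
A = 27000 ha = 2.7 × 10^8 m²
ΔV = 7.1 million m³ = 7.1 × 10^6 m³
Δh = ΔV / (S × A) = 7.1 × 10^6 m³ / (0.001749 × 2.7 × 10^8 m²) = 15.04 m
Δh = 15.04 m = 49.33 ft

Δh ≈ 49.3 ft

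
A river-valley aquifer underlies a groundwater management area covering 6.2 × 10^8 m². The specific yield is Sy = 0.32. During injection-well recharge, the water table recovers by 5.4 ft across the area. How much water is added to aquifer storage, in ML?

Δh = 5.4 ft = 1.646 m
ΔV = Sy × A × Δh = 0.32 × 6.2 × 10^8 m² × 1.646 m = 3.266 × 10^8 m³
ΔV = 3.266 × 10^8 m³ = 3.266 × 10^5 ML

ΔV ≈ 3.27 × 10^5 ML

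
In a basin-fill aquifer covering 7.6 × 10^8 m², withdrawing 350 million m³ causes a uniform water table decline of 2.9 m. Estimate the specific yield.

ΔV = 350 million m³ = 3.5 × 10^8 m³
Sy = ΔV / (A × Δh) = 3.5 × 10^8 m³ / (7.6 × 10^8 m² × 2.9 m) = 0.1588

Sy ≈ 0.16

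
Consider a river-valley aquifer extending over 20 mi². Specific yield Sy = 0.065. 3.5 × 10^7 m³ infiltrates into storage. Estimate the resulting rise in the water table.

Δh ≈ 10.4 m

A = 20 mi² = 5.18 × 10^7 m²
Δh = ΔV / (Sy × A) = 3.5 × 10^7 m³ / (0.065 × 5.18 × 10^7 m²) = 10.4 m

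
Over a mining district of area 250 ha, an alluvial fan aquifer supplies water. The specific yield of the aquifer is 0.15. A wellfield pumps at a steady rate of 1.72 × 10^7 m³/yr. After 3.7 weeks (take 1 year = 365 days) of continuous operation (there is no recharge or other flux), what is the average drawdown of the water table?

Δh ≈ 3.25 m

A = 250 ha = 2.5 × 10^6 m²
Q = 1.72 × 10^7 m³/yr = 47120 m³/d
t = 3.7 weeks = 25.9 d
ΔV = Q × t = 47120 m³/d × 25.9 d = 1.22 × 10^6 m³
Δh = ΔV / (Sy × A) = 1.22 × 10^6 / (0.15 × 2.5 × 10^6) = 3.255 m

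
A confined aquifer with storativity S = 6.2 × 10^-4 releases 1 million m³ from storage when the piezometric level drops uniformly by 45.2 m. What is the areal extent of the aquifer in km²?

A ≈ 35.7 km²

ΔV = 1 million m³ = 1 × 10^6 m³
A = ΔV / (S × Δh) = 1 × 10^6 / (6.2 × 10^-4 × 45.2) = 3.568 × 10^7 m²
A = 3.568 × 10^7 m² = 35.68 km²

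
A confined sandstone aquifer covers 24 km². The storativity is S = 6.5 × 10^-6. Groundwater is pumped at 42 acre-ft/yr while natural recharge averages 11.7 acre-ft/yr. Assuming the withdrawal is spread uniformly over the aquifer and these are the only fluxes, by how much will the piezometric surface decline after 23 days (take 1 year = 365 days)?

Δh ≈ 15.1 m

A = 24 km² = 2.4 × 10^7 m²
Net abstraction = 42 − 11.7 = 30.3 acre-ft/yr
Q_net = 30.3 acre-ft/yr = 102.4 m³/d
ΔV = Q × t = 102.4 m³/d × 23 d = 2355 m³
Δh = ΔV / (S × A) = 2355 / (6.5 × 10^-6 × 2.4 × 10^7) = 15.1 m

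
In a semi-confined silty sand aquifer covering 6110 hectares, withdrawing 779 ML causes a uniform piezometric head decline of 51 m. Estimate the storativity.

S ≈ 2.5 × 10^-4

A = 6110 hectares = 6.11 × 10^7 m²
ΔV = 779 ML = 7.79 × 10^5 m³
S = ΔV / (A × Δh) = 7.79 × 10^5 m³ / (6.11 × 10^7 m² × 51 m) = 2.5 × 10^-4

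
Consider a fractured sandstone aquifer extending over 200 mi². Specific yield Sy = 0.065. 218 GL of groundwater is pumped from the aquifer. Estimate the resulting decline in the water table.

Δh ≈ 6.47 m

A = 200 mi² = 5.18 × 10^8 m²
ΔV = 218 GL = 2.18 × 10^8 m³
Δh = ΔV / (Sy × A) = 2.18 × 10^8 m³ / (0.065 × 5.18 × 10^8 m²) = 6.475 m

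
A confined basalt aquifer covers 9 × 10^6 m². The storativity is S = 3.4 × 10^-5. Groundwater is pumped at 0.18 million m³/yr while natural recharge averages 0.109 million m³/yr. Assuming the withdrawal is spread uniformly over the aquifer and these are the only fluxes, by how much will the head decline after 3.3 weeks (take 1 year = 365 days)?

Δh ≈ 14.7 m

Net abstraction = 0.18 − 0.109 = 0.071 million m³/yr
Q_net = 0.071 million m³/yr = 194.5 m³/d
t = 3.3 weeks = 23.1 d
ΔV = Q × t = 194.5 m³/d × 23.1 d = 4493 m³
Δh = ΔV / (S × A) = 4493 / (3.4 × 10^-5 × 9 × 10^6) = 14.68 m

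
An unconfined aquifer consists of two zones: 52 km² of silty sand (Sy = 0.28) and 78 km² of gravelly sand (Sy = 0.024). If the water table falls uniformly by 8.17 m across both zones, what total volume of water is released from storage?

ΔV ≈ 1.34 × 10^8 m³

A₁ = 52 km² = 5.2 × 10^7 m²; A₂ = 78 km² = 7.8 × 10^7 m²
ΔV₁ = 0.28 × 5.2 × 10^7 × 8.17 = 1.19 × 10^8 m³
ΔV₂ = 0.024 × 7.8 × 10^7 × 8.17 = 1.529 × 10^7 m³
ΔV = ΔV₁ + ΔV₂ = 1.342 × 10^8 m³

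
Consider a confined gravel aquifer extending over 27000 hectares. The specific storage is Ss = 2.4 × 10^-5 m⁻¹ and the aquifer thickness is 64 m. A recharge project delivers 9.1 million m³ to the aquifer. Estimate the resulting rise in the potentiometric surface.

S = Ss × b = 2.4 × 10^-5 m⁻¹ × 64 m = 1.536 × 10^-3
A = 27000 hectares = 2.7 × 10^8 m²
ΔV = 9.1 million m³ = 9.1 × 10^6 m³
Δh = ΔV / (S × A) = 9.1 × 10^6 m³ / (0.001536 × 2.7 × 10^8 m²) = 21.94 m

Δh ≈ 21.9 m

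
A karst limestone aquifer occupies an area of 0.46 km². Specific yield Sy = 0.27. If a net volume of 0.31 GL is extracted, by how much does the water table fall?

Δh ≈ 2.5 m

A = 0.46 km² = 4.6 × 10^5 m²
ΔV = 0.31 GL = 3.1 × 10^5 m³
Δh = ΔV / (Sy × A) = 3.1 × 10^5 m³ / (0.27 × 4.6 × 10^5 m²) = 2.496 m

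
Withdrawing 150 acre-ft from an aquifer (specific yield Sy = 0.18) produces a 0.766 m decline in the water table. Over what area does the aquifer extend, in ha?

ΔV = 150 acre-ft = 1.85 × 10^5 m³
A = ΔV / (Sy × Δh) = 1.85 × 10^5 / (0.18 × 0.766) = 1.342 × 10^6 m²
A = 1.342 × 10^6 m² = 134.2 ha

A ≈ 134 ha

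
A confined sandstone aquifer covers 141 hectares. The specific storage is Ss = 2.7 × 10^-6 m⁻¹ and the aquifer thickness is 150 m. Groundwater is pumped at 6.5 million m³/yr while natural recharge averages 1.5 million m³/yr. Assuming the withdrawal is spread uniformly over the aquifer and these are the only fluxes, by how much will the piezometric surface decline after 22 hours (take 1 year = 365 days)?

Δh ≈ 22 m

S = Ss × b = 2.7 × 10^-6 m⁻¹ × 150 m = 4.05 × 10^-4
A = 141 hectares = 1.41 × 10^6 m²
Net abstraction = 6.5 − 1.5 = 5 million m³/yr
Q_net = 5 million m³/yr = 13700 m³/d
t = 22 hours = 0.9167 d
ΔV = Q × t = 13700 m³/d × 0.9167 d = 12560 m³
Δh = ΔV / (S × A) = 12560 / (4.05 × 10^-4 × 1.41 × 10^6) = 21.99 m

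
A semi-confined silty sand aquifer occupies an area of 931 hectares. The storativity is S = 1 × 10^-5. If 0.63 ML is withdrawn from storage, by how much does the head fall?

A = 931 hectares = 9.31 × 10^6 m²
ΔV = 0.63 ML = 630 m³
Δh = ΔV / (S × A) = 630 m³ / (1 × 10^-5 × 9.31 × 10^6 m²) = 6.767 m

Δh ≈ 6.77 m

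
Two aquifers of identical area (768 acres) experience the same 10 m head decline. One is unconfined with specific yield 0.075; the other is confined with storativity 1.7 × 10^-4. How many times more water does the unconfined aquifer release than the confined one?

ΔV_u / ΔV_c ≈ 441

A = 768 acres = 3.108 × 10^6 m²
Unconfined: ΔV_u = Sy × A × Δh = 0.075 × 3.108 × 10^6 × 10 = 2.331 × 10^6 m³
Confined: ΔV_c = S × A × Δh = 1.7 × 10^-4 × 3.108 × 10^6 × 10 = 5284 m³
Ratio = ΔV_u / ΔV_c = Sy / S = 0.075 / 1.7 × 10^-4 = 441.2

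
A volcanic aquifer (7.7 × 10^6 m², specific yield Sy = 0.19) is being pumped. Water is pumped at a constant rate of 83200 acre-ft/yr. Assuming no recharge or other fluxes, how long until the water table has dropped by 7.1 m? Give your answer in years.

t ≈ 0.101 years

ΔV = Sy × A × Δh = 0.19 × 7.7 × 10^6 × 7.1 = 1.039 × 10^7 m³
Q = 83200 acre-ft/yr = 2.812 × 10^5 m³/d
t = ΔV / Q = 1.039 × 10^7 m³ / 2.812 × 10^5 m³/d = 36.94 d
t = 36.94 d ≈ 0.1012 years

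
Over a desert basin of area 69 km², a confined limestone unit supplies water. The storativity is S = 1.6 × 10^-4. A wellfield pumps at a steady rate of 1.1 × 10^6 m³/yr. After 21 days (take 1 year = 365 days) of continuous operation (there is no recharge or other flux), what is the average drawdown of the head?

Δh ≈ 5.73 m

A = 69 km² = 6.9 × 10^7 m²
Q = 1.1 × 10^6 m³/yr = 3014 m³/d
ΔV = Q × t = 3014 m³/d × 21 d = 63290 m³
Δh = ΔV / (S × A) = 63290 / (1.6 × 10^-4 × 6.9 × 10^7) = 5.733 m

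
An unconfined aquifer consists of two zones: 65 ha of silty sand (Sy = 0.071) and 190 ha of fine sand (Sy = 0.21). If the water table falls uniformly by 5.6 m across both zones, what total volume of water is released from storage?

ΔV ≈ 2.49 × 10^6 m³

A₁ = 65 ha = 6.5 × 10^5 m²; A₂ = 190 ha = 1.9 × 10^6 m²
ΔV₁ = 0.071 × 6.5 × 10^5 × 5.6 = 2.584 × 10^5 m³
ΔV₂ = 0.21 × 1.9 × 10^6 × 5.6 = 2.234 × 10^6 m³
ΔV = ΔV₁ + ΔV₂ = 2.493 × 10^6 m³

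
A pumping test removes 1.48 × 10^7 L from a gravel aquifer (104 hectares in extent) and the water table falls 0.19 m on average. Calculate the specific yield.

Sy ≈ 0.075

A = 104 hectares = 1.04 × 10^6 m²
ΔV = 1.48 × 10^7 L = 14800 m³
Sy = ΔV / (A × Δh) = 14800 m³ / (1.04 × 10^6 m² × 0.19 m) = 0.0749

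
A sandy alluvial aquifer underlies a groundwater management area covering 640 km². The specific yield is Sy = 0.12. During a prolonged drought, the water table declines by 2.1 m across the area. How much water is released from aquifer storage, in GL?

ΔV ≈ 161 GL

A = 640 km² = 6.4 × 10^8 m²
ΔV = Sy × A × Δh = 0.12 × 6.4 × 10^8 m² × 2.1 m = 1.613 × 10^8 m³
ΔV = 1.613 × 10^8 m³ = 161.3 GL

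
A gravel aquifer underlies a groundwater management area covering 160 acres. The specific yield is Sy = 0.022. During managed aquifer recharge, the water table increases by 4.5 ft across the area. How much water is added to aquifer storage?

A = 160 acres = 6.475 × 10^5 m²
Δh = 4.5 ft = 1.372 m
ΔV = Sy × A × Δh = 0.022 × 6.475 × 10^5 m² × 1.372 m = 19540 m³

ΔV ≈ 19500 m³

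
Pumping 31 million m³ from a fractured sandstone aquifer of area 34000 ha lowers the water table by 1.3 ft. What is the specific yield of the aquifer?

Sy ≈ 0.23

A = 34000 ha = 3.4 × 10^8 m²
Δh = 1.3 ft = 0.3962 m
ΔV = 31 million m³ = 3.1 × 10^7 m³
Sy = ΔV / (A × Δh) = 3.1 × 10^7 m³ / (3.4 × 10^8 m² × 0.3962 m) = 0.2301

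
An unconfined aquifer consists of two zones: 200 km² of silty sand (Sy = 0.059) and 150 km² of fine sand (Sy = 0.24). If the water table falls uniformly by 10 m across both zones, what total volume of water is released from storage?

A₁ = 200 km² = 2 × 10^8 m²; A₂ = 150 km² = 1.5 × 10^8 m²
ΔV₁ = 0.059 × 2 × 10^8 × 10 = 1.18 × 10^8 m³
ΔV₂ = 0.24 × 1.5 × 10^8 × 10 = 3.6 × 10^8 m³
ΔV = ΔV₁ + ΔV₂ = 4.78 × 10^8 m³

ΔV ≈ 4.78 × 10^8 m³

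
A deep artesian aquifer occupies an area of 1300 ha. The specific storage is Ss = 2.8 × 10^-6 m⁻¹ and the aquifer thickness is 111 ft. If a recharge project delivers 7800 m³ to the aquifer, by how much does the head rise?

Δh ≈ 6.33 m

b = 111 ft = 33.83 m
S = Ss × b = 2.8 × 10^-6 m⁻¹ × 33.83 m = 9.473 × 10^-5
A = 1300 ha = 1.3 × 10^7 m²
Δh = ΔV / (S × A) = 7800 m³ / (9.473 × 10^-5 × 1.3 × 10^7 m²) = 6.334 m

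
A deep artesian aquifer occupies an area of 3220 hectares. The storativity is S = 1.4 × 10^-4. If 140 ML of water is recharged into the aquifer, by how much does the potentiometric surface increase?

A = 3220 hectares = 3.22 × 10^7 m²
ΔV = 140 ML = 1.4 × 10^5 m³
Δh = ΔV / (S × A) = 1.4 × 10^5 m³ / (1.4 × 10^-4 × 3.22 × 10^7 m²) = 31.06 m

Δh ≈ 31.1 m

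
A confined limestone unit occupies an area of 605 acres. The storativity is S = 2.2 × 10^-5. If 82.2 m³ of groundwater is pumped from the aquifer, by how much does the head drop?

A = 605 acres = 2.448 × 10^6 m²
Δh = ΔV / (S × A) = 82.2 m³ / (2.2 × 10^-5 × 2.448 × 10^6 m²) = 1.526 m

Δh ≈ 1.53 m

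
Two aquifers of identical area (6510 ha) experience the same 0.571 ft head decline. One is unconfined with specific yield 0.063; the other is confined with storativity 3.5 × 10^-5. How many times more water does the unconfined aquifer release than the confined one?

A = 6510 ha = 6.51 × 10^7 m²
Δh = 0.571 ft = 0.174 m
Unconfined: ΔV_u = Sy × A × Δh = 0.063 × 6.51 × 10^7 × 0.174 = 7.138 × 10^5 m³
Confined: ΔV_c = S × A × Δh = 3.5 × 10^-5 × 6.51 × 10^7 × 0.174 = 396.6 m³
Ratio = ΔV_u / ΔV_c = Sy / S = 0.063 / 3.5 × 10^-5 = 1800

ΔV_u / ΔV_c ≈ 1800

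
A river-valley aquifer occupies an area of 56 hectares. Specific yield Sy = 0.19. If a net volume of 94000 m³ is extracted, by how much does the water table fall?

A = 56 hectares = 5.6 × 10^5 m²
Δh = ΔV / (Sy × A) = 94000 m³ / (0.19 × 5.6 × 10^5 m²) = 0.8835 m

Δh ≈ 0.883 m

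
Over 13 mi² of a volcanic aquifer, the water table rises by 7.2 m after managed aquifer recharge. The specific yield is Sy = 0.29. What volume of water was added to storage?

ΔV ≈ 7.03 × 10^7 m³

A = 13 mi² = 3.367 × 10^7 m²
ΔV = Sy × A × Δh = 0.29 × 3.367 × 10^7 m² × 7.2 m = 7.03 × 10^7 m³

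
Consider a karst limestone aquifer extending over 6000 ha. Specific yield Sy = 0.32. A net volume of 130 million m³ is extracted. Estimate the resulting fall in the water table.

Δh ≈ 6.77 m

A = 6000 ha = 6 × 10^7 m²
ΔV = 130 million m³ = 1.3 × 10^8 m³
Δh = ΔV / (Sy × A) = 1.3 × 10^8 m³ / (0.32 × 6 × 10^7 m²) = 6.771 m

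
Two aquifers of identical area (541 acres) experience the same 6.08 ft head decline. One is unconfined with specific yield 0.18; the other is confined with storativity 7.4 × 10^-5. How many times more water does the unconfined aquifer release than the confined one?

ΔV_u / ΔV_c ≈ 2430

A = 541 acres = 2.189 × 10^6 m²
Δh = 6.08 ft = 1.853 m
Unconfined: ΔV_u = Sy × A × Δh = 0.18 × 2.189 × 10^6 × 1.853 = 7.303 × 10^5 m³
Confined: ΔV_c = S × A × Δh = 7.4 × 10^-5 × 2.189 × 10^6 × 1.853 = 300.2 m³
Ratio = ΔV_u / ΔV_c = Sy / S = 0.18 / 7.4 × 10^-5 = 2432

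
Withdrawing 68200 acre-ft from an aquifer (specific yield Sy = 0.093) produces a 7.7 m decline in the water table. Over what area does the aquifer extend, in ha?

A ≈ 11700 ha

ΔV = 68200 acre-ft = 8.412 × 10^7 m³
A = ΔV / (Sy × Δh) = 8.412 × 10^7 / (0.093 × 7.7) = 1.175 × 10^8 m²
A = 1.175 × 10^8 m² = 11750 ha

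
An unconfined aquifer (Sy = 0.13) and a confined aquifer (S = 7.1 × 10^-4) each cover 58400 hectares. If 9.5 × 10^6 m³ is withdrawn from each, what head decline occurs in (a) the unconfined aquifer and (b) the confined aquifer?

A = 58400 hectares = 5.84 × 10^8 m²
Unconfined: Δh_u = ΔV/(Sy·A) = 9.5 × 10^6/(0.13 × 5.84 × 10^8) = 0.1251 m
Confined: Δh_c = ΔV/(S·A) = 9.5 × 10^6/(7.1 × 10^-4 × 5.84 × 10^8) = 22.91 m

Δh_u ≈ 0.125 m; Δh_c ≈ 22.9 m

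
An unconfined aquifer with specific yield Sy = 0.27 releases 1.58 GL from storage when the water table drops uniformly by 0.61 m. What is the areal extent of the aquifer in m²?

A ≈ 9.59 × 10^6 m²

ΔV = 1.58 GL = 1.58 × 10^6 m³
A = ΔV / (Sy × Δh) = 1.58 × 10^6 / (0.27 × 0.61) = 9.593 × 10^6 m²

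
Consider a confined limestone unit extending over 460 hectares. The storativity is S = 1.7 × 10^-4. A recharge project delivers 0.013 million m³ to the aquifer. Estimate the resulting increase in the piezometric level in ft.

A = 460 hectares = 4.6 × 10^6 m²
ΔV = 0.013 million m³ = 13000 m³
Δh = ΔV / (S × A) = 13000 m³ / (1.7 × 10^-4 × 4.6 × 10^6 m²) = 16.62 m
Δh = 16.62 m = 54.54 ft

Δh ≈ 54.5 ft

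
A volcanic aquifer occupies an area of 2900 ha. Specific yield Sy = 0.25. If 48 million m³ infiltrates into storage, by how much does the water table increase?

Δh ≈ 6.62 m

A = 2900 ha = 2.9 × 10^7 m²
ΔV = 48 million m³ = 4.8 × 10^7 m³
Δh = ΔV / (Sy × A) = 4.8 × 10^7 m³ / (0.25 × 2.9 × 10^7 m²) = 6.621 m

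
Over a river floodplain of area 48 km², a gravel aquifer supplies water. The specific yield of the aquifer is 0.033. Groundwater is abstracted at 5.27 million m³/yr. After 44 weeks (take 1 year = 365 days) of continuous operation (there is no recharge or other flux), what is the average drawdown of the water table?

A = 48 km² = 4.8 × 10^7 m²
Q = 5.27 million m³/yr = 14440 m³/d
t = 44 weeks = 308 d
ΔV = Q × t = 14440 m³/d × 308 d = 4.447 × 10^6 m³
Δh = ΔV / (Sy × A) = 4.447 × 10^6 / (0.033 × 4.8 × 10^7) = 2.807 m

Δh ≈ 2.81 m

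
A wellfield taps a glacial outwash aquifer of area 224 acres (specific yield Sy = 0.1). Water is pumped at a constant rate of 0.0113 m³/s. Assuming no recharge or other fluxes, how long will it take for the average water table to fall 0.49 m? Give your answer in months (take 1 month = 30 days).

t ≈ 1.52 months

A = 224 acres = 9.065 × 10^5 m²
ΔV = Sy × A × Δh = 0.1 × 9.065 × 10^5 × 0.49 = 44420 m³
Q = 0.0113 m³/s = 976.3 m³/d
t = ΔV / Q = 44420 m³ / 976.3 m³/d = 45.5 d
t = 45.5 d ≈ 1.517 months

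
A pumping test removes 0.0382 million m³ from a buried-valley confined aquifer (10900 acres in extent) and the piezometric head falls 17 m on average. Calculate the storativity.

S ≈ 5.1 × 10^-5

A = 10900 acres = 4.411 × 10^7 m²
ΔV = 0.0382 million m³ = 38200 m³
S = ΔV / (A × Δh) = 38200 m³ / (4.411 × 10^7 m² × 17 m) = 5.094 × 10^-5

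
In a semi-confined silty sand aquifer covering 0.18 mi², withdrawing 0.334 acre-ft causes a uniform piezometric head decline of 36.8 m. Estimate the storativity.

A = 0.18 mi² = 4.662 × 10^5 m²
ΔV = 0.334 acre-ft = 412 m³
S = ΔV / (A × Δh) = 412 m³ / (4.662 × 10^5 m² × 36.8 m) = 2.401 × 10^-5

S ≈ 2.4 × 10^-5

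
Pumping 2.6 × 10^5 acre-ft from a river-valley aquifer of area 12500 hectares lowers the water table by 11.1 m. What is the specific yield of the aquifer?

Sy ≈ 0.23

A = 12500 hectares = 1.25 × 10^8 m²
ΔV = 2.6 × 10^5 acre-ft = 3.207 × 10^8 m³
Sy = ΔV / (A × Δh) = 3.207 × 10^8 m³ / (1.25 × 10^8 m² × 11.1 m) = 0.2311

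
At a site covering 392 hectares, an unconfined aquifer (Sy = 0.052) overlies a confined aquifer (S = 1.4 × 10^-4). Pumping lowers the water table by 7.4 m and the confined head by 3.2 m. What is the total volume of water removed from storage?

ΔV ≈ 1.51 × 10^6 m³

A = 392 hectares = 3.92 × 10^6 m²
Unconfined: ΔV_u = Sy × A × Δh_u = 0.052 × 3.92 × 10^6 × 7.4 = 1.508 × 10^6 m³
Confined: ΔV_c = S × A × Δh_c = 1.4 × 10^-4 × 3.92 × 10^6 × 3.2 = 1756 m³
Total ΔV = 1.508 × 10^6 + 1756 = 1.51 × 10^6 m³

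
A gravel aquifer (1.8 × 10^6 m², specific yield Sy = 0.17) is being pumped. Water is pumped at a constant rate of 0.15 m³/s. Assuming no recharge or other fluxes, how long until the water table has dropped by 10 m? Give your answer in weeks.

t ≈ 33.7 weeks

ΔV = Sy × A × Δh = 0.17 × 1.8 × 10^6 × 10 = 3.06 × 10^6 m³
Q = 0.15 m³/s = 12960 m³/d
t = ΔV / Q = 3.06 × 10^6 m³ / 12960 m³/d = 236.1 d
t = 236.1 d ≈ 33.73 weeks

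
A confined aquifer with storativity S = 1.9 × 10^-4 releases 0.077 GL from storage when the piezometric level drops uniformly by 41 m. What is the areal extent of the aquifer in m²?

ΔV = 0.077 GL = 77000 m³
A = ΔV / (S × Δh) = 77000 / (1.9 × 10^-4 × 41) = 9.884 × 10^6 m²

A ≈ 9.88 × 10^6 m²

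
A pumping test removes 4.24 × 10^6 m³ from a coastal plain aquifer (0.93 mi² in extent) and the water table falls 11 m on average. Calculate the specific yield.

Sy ≈ 0.16

A = 0.93 mi² = 2.409 × 10^6 m²
Sy = ΔV / (A × Δh) = 4.24 × 10^6 m³ / (2.409 × 10^6 m² × 11 m) = 0.16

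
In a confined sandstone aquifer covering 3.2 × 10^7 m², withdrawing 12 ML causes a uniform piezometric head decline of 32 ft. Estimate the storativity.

S ≈ 3.8 × 10^-5

Δh = 32 ft = 9.754 m
ΔV = 12 ML = 12000 m³
S = ΔV / (A × Δh) = 12000 m³ / (3.2 × 10^7 m² × 9.754 m) = 3.845 × 10^-5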